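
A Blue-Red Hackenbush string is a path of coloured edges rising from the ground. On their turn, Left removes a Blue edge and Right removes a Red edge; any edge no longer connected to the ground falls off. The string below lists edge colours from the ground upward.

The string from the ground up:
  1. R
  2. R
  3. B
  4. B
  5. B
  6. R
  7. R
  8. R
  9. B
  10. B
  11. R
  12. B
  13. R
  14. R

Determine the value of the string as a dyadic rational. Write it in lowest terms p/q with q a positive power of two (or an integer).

-5015/4096

step 1: add R to get R; options L={  } R={ 0 } gives -1
step 2: add R to get RR; options L={  } R={ -1,0 } gives -2
step 3: add B to get RRB; options L={ -2 } R={ -1,0 } gives -3/2
step 4: add B to get RRBB; options L={ -2,-3/2 } R={ -1,0 } gives -5/4
step 5: add B to get RRBBB; options L={ -2,-3/2,-5/4 } R={ -1,0 } gives -9/8
step 6: add R to get RRBBBR; options L={ -2,-3/2,-5/4 } R={ -9/8,-1,0 } gives -19/16
step 7: add R to get RRBBBRR; options L={ -2,-3/2,-5/4 } R={ -19/16,-9/8,-1,0 } gives -39/32
step 8: add R to get RRBBBRRR; options L={ -2,-3/2,-5/4 } R={ -39/32,-19/16,-9/8,-1,0 } gives -79/64
step 9: add B to get RRBBBRRRB; options L={ -2,-3/2,-5/4,-79/64 } R={ -39/32,-19/16,-9/8,-1,0 } gives -157/128
step 10: add B to get RRBBBRRRBB; options L={ -2,-3/2,-5/4,-79/64,-157/128 } R={ -39/32,-19/16,-9/8,-1,0 } gives -313/256
step 11: add R to get RRBBBRRRBBR; options L={ -2,-3/2,-5/4,-79/64,-157/128 } R={ -313/256,-39/32,-19/16,-9/8,-1,0 } gives -627/512
step 12: add B to get RRBBBRRRBBRB; options L={ -2,-3/2,-5/4,-79/64,-157/128,-627/512 } R={ -313/256,-39/32,-19/16,-9/8,-1,0 } gives -1253/1024
step 13: add R to get RRBBBRRRBBRBR; options L={ -2,-3/2,-5/4,-79/64,-157/128,-627/512 } R={ -1253/1024,-313/256,-39/32,-19/16,-9/8,-1,0 } gives -2507/2048
step 14: add R to get RRBBBRRRBBRBRR; options L={ -2,-3/2,-5/4,-79/64,-157/128,-627/512 } R={ -2507/2048,-1253/1024,-313/256,-39/32,-19/16,-9/8,-1,0 } gives -5015/4096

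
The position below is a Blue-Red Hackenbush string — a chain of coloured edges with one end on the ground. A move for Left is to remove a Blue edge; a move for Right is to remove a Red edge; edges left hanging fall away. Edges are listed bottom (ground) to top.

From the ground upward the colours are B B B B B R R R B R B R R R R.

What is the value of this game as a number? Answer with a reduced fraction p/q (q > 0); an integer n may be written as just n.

4257/1024

B: Left { 0 }, Right { none } → simplest 1
BB: Left { 0 1 }, Right { none } → simplest 2
BBB: Left { 0 1 2 }, Right { none } → simplest 3
BBBB: Left { 0 1 2 3 }, Right { none } → simplest 4
BBBBB: Left { 0 1 2 3 4 }, Right { none } → simplest 5
BBBBBR: Left { 0 1 2 3 4 }, Right { 5 } → simplest 9/2
BBBBBRR: Left { 0 1 2 3 4 }, Right { 9/2 5 } → simplest 17/4
BBBBBRRR: Left { 0 1 2 3 4 }, Right { 17/4 9/2 5 } → simplest 33/8
BBBBBRRRB: Left { 0 1 2 3 4 33/8 }, Right { 17/4 9/2 5 } → simplest 67/16
BBBBBRRRBR: Left { 0 1 2 3 4 33/8 }, Right { 67/16 17/4 9/2 5 } → simplest 133/32
BBBBBRRRBRB: Left { 0 1 2 3 4 33/8 133/32 }, Right { 67/16 17/4 9/2 5 } → simplest 267/64
BBBBBRRRBRBR: Left { 0 1 2 3 4 33/8 133/32 }, Right { 267/64 67/16 17/4 9/2 5 } → simplest 533/128
BBBBBRRRBRBRR: Left { 0 1 2 3 4 33/8 133/32 }, Right { 533/128 267/64 67/16 17/4 9/2 5 } → simplest 1065/256
BBBBBRRRBRBRRR: Left { 0 1 2 3 4 33/8 133/32 }, Right { 1065/256 533/128 267/64 67/16 17/4 9/2 5 } → simplest 2129/512
BBBBBRRRBRBRRRR: Left { 0 1 2 3 4 33/8 133/32 }, Right { 2129/512 1065/256 533/128 267/64 67/16 17/4 9/2 5 } → simplest 4257/1024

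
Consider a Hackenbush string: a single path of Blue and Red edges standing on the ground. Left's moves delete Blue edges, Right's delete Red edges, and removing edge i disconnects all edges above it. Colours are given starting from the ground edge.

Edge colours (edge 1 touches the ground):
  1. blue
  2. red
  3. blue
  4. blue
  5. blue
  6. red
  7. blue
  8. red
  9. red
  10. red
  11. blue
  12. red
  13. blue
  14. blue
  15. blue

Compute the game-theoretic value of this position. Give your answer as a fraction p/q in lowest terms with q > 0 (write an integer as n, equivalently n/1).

14895/16384

Prefix values for blue red blue blue blue red blue red red red blue red blue blue blue via {L|R} + simplicity:
value(b) = { 0 | (no moves) } — 1
value(br) = { 0 | 1 } — 1/2
value(brb) = { 0; 1/2 | 1 } — 3/4
value(brbb) = { 0; 1/2; 3/4 | 1 } — 7/8
value(brbbb) = { 0; 1/2; 3/4; 7/8 | 1 } — 15/16
value(brbbbr) = { 0; 1/2; 3/4; 7/8 | 15/16; 1 } — 29/32
value(brbbbrb) = { 0; 1/2; 3/4; 7/8; 29/32 | 15/16; 1 } — 59/64
value(brbbbrbr) = { 0; 1/2; 3/4; 7/8; 29/32 | 59/64; 15/16; 1 } — 117/128
value(brbbbrbrr) = { 0; 1/2; 3/4; 7/8; 29/32 | 117/128; 59/64; 15/16; 1 } — 233/256
value(brbbbrbrrr) = { 0; 1/2; 3/4; 7/8; 29/32 | 233/256; 117/128; 59/64; 15/16; 1 } — 465/512
value(brbbbrbrrrb) = { 0; 1/2; 3/4; 7/8; 29/32; 465/512 | 233/256; 117/128; 59/64; 15/16; 1 } — 931/1024
value(brbbbrbrrrbr) = { 0; 1/2; 3/4; 7/8; 29/32; 465/512 | 931/1024; 233/256; 117/128; 59/64; 15/16; 1 } — 1861/2048
value(brbbbrbrrrbrb) = { 0; 1/2; 3/4; 7/8; 29/32; 465/512; 1861/2048 | 931/1024; 233/256; 117/128; 59/64; 15/16; 1 } — 3723/4096
value(brbbbrbrrrbrbb) = { 0; 1/2; 3/4; 7/8; 29/32; 465/512; 1861/2048; 3723/4096 | 931/1024; 233/256; 117/128; 59/64; 15/16; 1 } — 7447/8192
value(brbbbrbrrrbrbbb) = { 0; 1/2; 3/4; 7/8; 29/32; 465/512; 1861/2048; 3723/4096; 7447/8192 | 931/1024; 233/256; 117/128; 59/64; 15/16; 1 } — 14895/16384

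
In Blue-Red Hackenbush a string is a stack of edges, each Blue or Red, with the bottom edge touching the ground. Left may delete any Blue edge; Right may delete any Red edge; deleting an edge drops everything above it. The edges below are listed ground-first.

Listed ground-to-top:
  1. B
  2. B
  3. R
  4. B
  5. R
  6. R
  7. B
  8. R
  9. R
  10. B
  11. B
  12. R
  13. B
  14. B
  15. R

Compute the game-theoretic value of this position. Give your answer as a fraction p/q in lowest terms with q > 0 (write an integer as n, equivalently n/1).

12909/8192

1 of 15 · B · max L 0 · min R +∞ -> 1
2 of 15 · BB · max L 1 · min R +∞ -> 2
3 of 15 · BBR · max L 1 · min R 2 -> 3/2
4 of 15 · BBRB · max L 3/2 · min R 2 -> 7/4
5 of 15 · BBRBR · max L 3/2 · min R 7/4 -> 13/8
6 of 15 · BBRBRR · max L 3/2 · min R 13/8 -> 25/16
7 of 15 · BBRBRRB · max L 25/16 · min R 13/8 -> 51/32
8 of 15 · BBRBRRBR · max L 25/16 · min R 51/32 -> 101/64
9 of 15 · BBRBRRBRR · max L 25/16 · min R 101/64 -> 201/128
10 of 15 · BBRBRRBRRB · max L 201/128 · min R 101/64 -> 403/256
11 of 15 · BBRBRRBRRBB · max L 403/256 · min R 101/64 -> 807/512
12 of 15 · BBRBRRBRRBBR · max L 403/256 · min R 807/512 -> 1613/1024
13 of 15 · BBRBRRBRRBBRB · max L 1613/1024 · min R 807/512 -> 3227/2048
14 of 15 · BBRBRRBRRBBRBB · max L 3227/2048 · min R 807/512 -> 6455/4096
15 of 15 · BBRBRRBRRBBRBBR · max L 3227/2048 · min R 6455/4096 -> 12909/8192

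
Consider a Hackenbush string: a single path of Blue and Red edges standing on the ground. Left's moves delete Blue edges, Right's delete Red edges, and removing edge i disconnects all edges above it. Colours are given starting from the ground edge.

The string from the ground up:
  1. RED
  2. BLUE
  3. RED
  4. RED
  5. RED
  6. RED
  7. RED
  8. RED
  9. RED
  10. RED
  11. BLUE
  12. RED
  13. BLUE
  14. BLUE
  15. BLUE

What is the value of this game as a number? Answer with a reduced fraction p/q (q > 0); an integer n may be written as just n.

-16337/16384

g(R) = { · | 0 } -> -1
g(RB) = { -1 | 0 } -> -1/2
g(RBR) = { -1 | -1/2,0 } -> -3/4
g(RBRR) = { -1 | -3/4,-1/2,0 } -> -7/8
g(RBRRR) = { -1 | -7/8,-3/4,-1/2,0 } -> -15/16
g(RBRRRR) = { -1 | -15/16,-7/8,-3/4,-1/2,0 } -> -31/32
g(RBRRRRR) = { -1 | -31/32,-15/16,-7/8,-3/4,-1/2,0 } -> -63/64
g(RBRRRRRR) = { -1 | -63/64,-31/32,-15/16,-7/8,-3/4,-1/2,0 } -> -127/128
g(RBRRRRRRR) = { -1 | -127/128,-63/64,-31/32,-15/16,-7/8,-3/4,-1/2,0 } -> -255/256
g(RBRRRRRRRR) = { -1 | -255/256,-127/128,-63/64,-31/32,-15/16,-7/8,-3/4,-1/2,0 } -> -511/512
g(RBRRRRRRRRB) = { -1,-511/512 | -255/256,-127/128,-63/64,-31/32,-15/16,-7/8,-3/4,-1/2,0 } -> -1021/1024
g(RBRRRRRRRRBR) = { -1,-511/512 | -1021/1024,-255/256,-127/128,-63/64,-31/32,-15/16,-7/8,-3/4,-1/2,0 } -> -2043/2048
g(RBRRRRRRRRBRB) = { -1,-511/512,-2043/2048 | -1021/1024,-255/256,-127/128,-63/64,-31/32,-15/16,-7/8,-3/4,-1/2,0 } -> -4085/4096
g(RBRRRRRRRRBRBB) = { -1,-511/512,-2043/2048,-4085/4096 | -1021/1024,-255/256,-127/128,-63/64,-31/32,-15/16,-7/8,-3/4,-1/2,0 } -> -8169/8192
g(RBRRRRRRRRBRBBB) = { -1,-511/512,-2043/2048,-4085/4096,-8169/8192 | -1021/1024,-255/256,-127/128,-63/64,-31/32,-15/16,-7/8,-3/4,-1/2,0 } -> -16337/16384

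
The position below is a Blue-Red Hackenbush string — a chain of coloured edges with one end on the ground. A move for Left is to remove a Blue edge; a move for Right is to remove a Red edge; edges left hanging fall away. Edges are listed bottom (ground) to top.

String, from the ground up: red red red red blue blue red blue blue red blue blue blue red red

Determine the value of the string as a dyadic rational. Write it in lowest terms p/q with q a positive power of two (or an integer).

-6727/2048

g(r) = { ∅ | 0 } ⇒ -1
g(rr) = { ∅ | -1,0 } ⇒ -2
g(rrr) = { ∅ | -2,-1,0 } ⇒ -3
g(rrrr) = { ∅ | -3,-2,-1,0 } ⇒ -4
g(rrrrb) = { -4 | -3,-2,-1,0 } ⇒ -7/2
g(rrrrbb) = { -4,-7/2 | -3,-2,-1,0 } ⇒ -13/4
g(rrrrbbr) = { -4,-7/2 | -13/4,-3,-2,-1,0 } ⇒ -27/8
g(rrrrbbrb) = { -4,-7/2,-27/8 | -13/4,-3,-2,-1,0 } ⇒ -53/16
g(rrrrbbrbb) = { -4,-7/2,-27/8,-53/16 | -13/4,-3,-2,-1,0 } ⇒ -105/32
g(rrrrbbrbbr) = { -4,-7/2,-27/8,-53/16 | -105/32,-13/4,-3,-2,-1,0 } ⇒ -211/64
g(rrrrbbrbbrb) = { -4,-7/2,-27/8,-53/16,-211/64 | -105/32,-13/4,-3,-2,-1,0 } ⇒ -421/128
g(rrrrbbrbbrbb) = { -4,-7/2,-27/8,-53/16,-211/64,-421/128 | -105/32,-13/4,-3,-2,-1,0 } ⇒ -841/256
g(rrrrbbrbbrbbb) = { -4,-7/2,-27/8,-53/16,-211/64,-421/128,-841/256 | -105/32,-13/4,-3,-2,-1,0 } ⇒ -1681/512
g(rrrrbbrbbrbbbr) = { -4,-7/2,-27/8,-53/16,-211/64,-421/128,-841/256 | -1681/512,-105/32,-13/4,-3,-2,-1,0 } ⇒ -3363/1024
g(rrrrbbrbbrbbbrr) = { -4,-7/2,-27/8,-53/16,-211/64,-421/128,-841/256 | -3363/1024,-1681/512,-105/32,-13/4,-3,-2,-1,0 } ⇒ -6727/2048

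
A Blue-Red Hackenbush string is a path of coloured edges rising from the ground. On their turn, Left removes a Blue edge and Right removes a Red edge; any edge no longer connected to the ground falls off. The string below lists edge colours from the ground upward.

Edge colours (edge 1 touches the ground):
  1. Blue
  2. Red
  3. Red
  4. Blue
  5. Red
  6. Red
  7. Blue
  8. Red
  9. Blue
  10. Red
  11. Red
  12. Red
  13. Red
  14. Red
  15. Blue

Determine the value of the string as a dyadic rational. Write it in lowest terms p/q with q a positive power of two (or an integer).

Prefix values for Blue Red Red Blue Red Red Blue Red Blue Red Red Red Red Red Blue via {L|R} + simplicity:
B: Left { 0 }, Right { (no moves) } -> simplest 1
BR: Left { 0 }, Right { 1 } -> simplest 1/2
BRR: Left { 0 }, Right { 1/2, 1 } -> simplest 1/4
BRRB: Left { 0, 1/4 }, Right { 1/2, 1 } -> simplest 3/8
BRRBR: Left { 0, 1/4 }, Right { 3/8, 1/2, 1 } -> simplest 5/16
BRRBRR: Left { 0, 1/4 }, Right { 5/16, 3/8, 1/2, 1 } -> simplest 9/32
BRRBRRB: Left { 0, 1/4, 9/32 }, Right { 5/16, 3/8, 1/2, 1 } -> simplest 19/64
BRRBRRBR: Left { 0, 1/4, 9/32 }, Right { 19/64, 5/16, 3/8, 1/2, 1 } -> simplest 37/128
BRRBRRBRB: Left { 0, 1/4, 9/32, 37/128 }, Right { 19/64, 5/16, 3/8, 1/2, 1 } -> simplest 75/256
BRRBRRBRBR: Left { 0, 1/4, 9/32, 37/128 }, Right { 75/256, 19/64, 5/16, 3/8, 1/2, 1 } -> simplest 149/512
BRRBRRBRBRR: Left { 0, 1/4, 9/32, 37/128 }, Right { 149/512, 75/256, 19/64, 5/16, 3/8, 1/2, 1 } -> simplest 297/1024
BRRBRRBRBRRR: Left { 0, 1/4, 9/32, 37/128 }, Right { 297/1024, 149/512, 75/256, 19/64, 5/16, 3/8, 1/2, 1 } -> simplest 593/2048
BRRBRRBRBRRRR: Left { 0, 1/4, 9/32, 37/128 }, Right { 593/2048, 297/1024, 149/512, 75/256, 19/64, 5/16, 3/8, 1/2, 1 } -> simplest 1185/4096
BRRBRRBRBRRRRR: Left { 0, 1/4, 9/32, 37/128 }, Right { 1185/4096, 593/2048, 297/1024, 149/512, 75/256, 19/64, 5/16, 3/8, 1/2, 1 } -> simplest 2369/8192
BRRBRRBRBRRRRRB: Left { 0, 1/4, 9/32, 37/128, 2369/8192 }, Right { 1185/4096, 593/2048, 297/1024, 149/512, 75/256, 19/64, 5/16, 3/8, 1/2, 1 } -> simplest 4739/16384

4739/16384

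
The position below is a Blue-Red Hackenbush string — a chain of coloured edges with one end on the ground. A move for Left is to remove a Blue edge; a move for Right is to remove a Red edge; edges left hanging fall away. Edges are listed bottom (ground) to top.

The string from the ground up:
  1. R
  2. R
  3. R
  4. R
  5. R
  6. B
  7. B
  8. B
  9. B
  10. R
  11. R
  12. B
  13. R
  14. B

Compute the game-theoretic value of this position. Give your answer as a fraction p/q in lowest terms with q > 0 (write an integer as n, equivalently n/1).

-2101/512

Prefix values for R R R R R B B B B R R B R B via {L|R} + simplicity:
R: Left { ∅ }, Right { 0 } → simplest -1
RR: Left { ∅ }, Right { -1 0 } → simplest -2
RRR: Left { ∅ }, Right { -2 -1 0 } → simplest -3
RRRR: Left { ∅ }, Right { -3 -2 -1 0 } → simplest -4
RRRRR: Left { ∅ }, Right { -4 -3 -2 -1 0 } → simplest -5
RRRRRB: Left { -5 }, Right { -4 -3 -2 -1 0 } → simplest -9/2
RRRRRBB: Left { -5 -9/2 }, Right { -4 -3 -2 -1 0 } → simplest -17/4
RRRRRBBB: Left { -5 -9/2 -17/4 }, Right { -4 -3 -2 -1 0 } → simplest -33/8
RRRRRBBBB: Left { -5 -9/2 -17/4 -33/8 }, Right { -4 -3 -2 -1 0 } → simplest -65/16
RRRRRBBBBR: Left { -5 -9/2 -17/4 -33/8 }, Right { -65/16 -4 -3 -2 -1 0 } → simplest -131/32
RRRRRBBBBRR: Left { -5 -9/2 -17/4 -33/8 }, Right { -131/32 -65/16 -4 -3 -2 -1 0 } → simplest -263/64
RRRRRBBBBRRB: Left { -5 -9/2 -17/4 -33/8 -263/64 }, Right { -131/32 -65/16 -4 -3 -2 -1 0 } → simplest -525/128
RRRRRBBBBRRBR: Left { -5 -9/2 -17/4 -33/8 -263/64 }, Right { -525/128 -131/32 -65/16 -4 -3 -2 -1 0 } → simplest -1051/256
RRRRRBBBBRRBRB: Left { -5 -9/2 -17/4 -33/8 -263/64 -1051/256 }, Right { -525/128 -131/32 -65/16 -4 -3 -2 -1 0 } → simplest -2101/512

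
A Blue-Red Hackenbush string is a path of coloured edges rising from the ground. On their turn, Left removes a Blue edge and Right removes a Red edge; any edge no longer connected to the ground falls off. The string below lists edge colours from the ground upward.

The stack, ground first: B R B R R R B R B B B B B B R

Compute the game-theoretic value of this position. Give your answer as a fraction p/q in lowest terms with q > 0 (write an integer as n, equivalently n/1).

B: Left { 0 }, Right { none } ⇒ simplest 1
BR: Left { 0 }, Right { 1 } ⇒ simplest 1/2
BRB: Left { 0, 1/2 }, Right { 1 } ⇒ simplest 3/4
BRBR: Left { 0, 1/2 }, Right { 3/4, 1 } ⇒ simplest 5/8
BRBRR: Left { 0, 1/2 }, Right { 5/8, 3/4, 1 } ⇒ simplest 9/16
BRBRRR: Left { 0, 1/2 }, Right { 9/16, 5/8, 3/4, 1 } ⇒ simplest 17/32
BRBRRRB: Left { 0, 1/2, 17/32 }, Right { 9/16, 5/8, 3/4, 1 } ⇒ simplest 35/64
BRBRRRBR: Left { 0, 1/2, 17/32 }, Right { 35/64, 9/16, 5/8, 3/4, 1 } ⇒ simplest 69/128
BRBRRRBRB: Left { 0, 1/2, 17/32, 69/128 }, Right { 35/64, 9/16, 5/8, 3/4, 1 } ⇒ simplest 139/256
BRBRRRBRBB: Left { 0, 1/2, 17/32, 69/128, 139/256 }, Right { 35/64, 9/16, 5/8, 3/4, 1 } ⇒ simplest 279/512
BRBRRRBRBBB: Left { 0, 1/2, 17/32, 69/128, 139/256, 279/512 }, Right { 35/64, 9/16, 5/8, 3/4, 1 } ⇒ simplest 559/1024
BRBRRRBRBBBB: Left { 0, 1/2, 17/32, 69/128, 139/256, 279/512, 559/1024 }, Right { 35/64, 9/16, 5/8, 3/4, 1 } ⇒ simplest 1119/2048
BRBRRRBRBBBBB: Left { 0, 1/2, 17/32, 69/128, 139/256, 279/512, 559/1024, 1119/2048 }, Right { 35/64, 9/16, 5/8, 3/4, 1 } ⇒ simplest 2239/4096
BRBRRRBRBBBBBB: Left { 0, 1/2, 17/32, 69/128, 139/256, 279/512, 559/1024, 1119/2048, 2239/4096 }, Right { 35/64, 9/16, 5/8, 3/4, 1 } ⇒ simplest 4479/8192
BRBRRRBRBBBBBBR: Left { 0, 1/2, 17/32, 69/128, 139/256, 279/512, 559/1024, 1119/2048, 2239/4096 }, Right { 4479/8192, 35/64, 9/16, 5/8, 3/4, 1 } ⇒ simplest 8957/16384

8957/16384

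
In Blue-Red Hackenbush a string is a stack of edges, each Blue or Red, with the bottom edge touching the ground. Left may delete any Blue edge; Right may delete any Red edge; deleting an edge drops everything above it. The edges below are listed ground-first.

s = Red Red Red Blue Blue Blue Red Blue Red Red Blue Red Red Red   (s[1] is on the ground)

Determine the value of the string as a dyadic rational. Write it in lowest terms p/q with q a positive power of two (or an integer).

-4463/2048

Prefix values for Red Red Red Blue Blue Blue Red Blue Red Red Blue Red Red Red via {L|R} + simplicity:
val(R) = {  | 0 } → -1
val(RR) = {  | -1; 0 } → -2
val(RRR) = {  | -2; -1; 0 } → -3
val(RRRB) = { -3 | -2; -1; 0 } → -5/2
val(RRRBB) = { -3; -5/2 | -2; -1; 0 } → -9/4
val(RRRBBB) = { -3; -5/2; -9/4 | -2; -1; 0 } → -17/8
val(RRRBBBR) = { -3; -5/2; -9/4 | -17/8; -2; -1; 0 } → -35/16
val(RRRBBBRB) = { -3; -5/2; -9/4; -35/16 | -17/8; -2; -1; 0 } → -69/32
val(RRRBBBRBR) = { -3; -5/2; -9/4; -35/16 | -69/32; -17/8; -2; -1; 0 } → -139/64
val(RRRBBBRBRR) = { -3; -5/2; -9/4; -35/16 | -139/64; -69/32; -17/8; -2; -1; 0 } → -279/128
val(RRRBBBRBRRB) = { -3; -5/2; -9/4; -35/16; -279/128 | -139/64; -69/32; -17/8; -2; -1; 0 } → -557/256
val(RRRBBBRBRRBR) = { -3; -5/2; -9/4; -35/16; -279/128 | -557/256; -139/64; -69/32; -17/8; -2; -1; 0 } → -1115/512
val(RRRBBBRBRRBRR) = { -3; -5/2; -9/4; -35/16; -279/128 | -1115/512; -557/256; -139/64; -69/32; -17/8; -2; -1; 0 } → -2231/1024
val(RRRBBBRBRRBRRR) = { -3; -5/2; -9/4; -35/16; -279/128 | -2231/1024; -1115/512; -557/256; -139/64; -69/32; -17/8; -2; -1; 0 } → -4463/2048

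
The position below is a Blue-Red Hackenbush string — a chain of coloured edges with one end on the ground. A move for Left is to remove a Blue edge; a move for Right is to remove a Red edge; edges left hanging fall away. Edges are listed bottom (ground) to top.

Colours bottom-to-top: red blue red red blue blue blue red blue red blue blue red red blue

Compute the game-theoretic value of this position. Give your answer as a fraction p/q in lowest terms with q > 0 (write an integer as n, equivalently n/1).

1 of 15 · r · max L −∞ · min R 0 = -1
2 of 15 · rb · max L -1 · min R 0 = -1/2
3 of 15 · rbr · max L -1 · min R -1/2 = -3/4
4 of 15 · rbrr · max L -1 · min R -3/4 = -7/8
5 of 15 · rbrrb · max L -7/8 · min R -3/4 = -13/16
6 of 15 · rbrrbb · max L -13/16 · min R -3/4 = -25/32
7 of 15 · rbrrbbb · max L -25/32 · min R -3/4 = -49/64
8 of 15 · rbrrbbbr · max L -25/32 · min R -49/64 = -99/128
9 of 15 · rbrrbbbrb · max L -99/128 · min R -49/64 = -197/256
10 of 15 · rbrrbbbrbr · max L -99/128 · min R -197/256 = -395/512
11 of 15 · rbrrbbbrbrb · max L -395/512 · min R -197/256 = -789/1024
12 of 15 · rbrrbbbrbrbb · max L -789/1024 · min R -197/256 = -1577/2048
13 of 15 · rbrrbbbrbrbbr · max L -789/1024 · min R -1577/2048 = -3155/4096
14 of 15 · rbrrbbbrbrbbrr · max L -789/1024 · min R -3155/4096 = -6311/8192
15 of 15 · rbrrbbbrbrbbrrb · max L -6311/8192 · min R -3155/4096 = -12621/16384

-12621/16384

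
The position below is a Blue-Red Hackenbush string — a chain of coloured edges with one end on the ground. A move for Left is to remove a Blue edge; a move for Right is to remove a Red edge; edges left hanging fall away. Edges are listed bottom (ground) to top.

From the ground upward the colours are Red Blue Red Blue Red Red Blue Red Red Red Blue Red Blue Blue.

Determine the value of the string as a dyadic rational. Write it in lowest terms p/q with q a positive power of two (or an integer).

-5865/8192

Recurse on prefixes of the 14-edge string Red Blue Red Blue Red Red Blue Red Red Red Blue Red Blue Blue:
1 of 14 · R · max L −∞ · min R 0 => -1
2 of 14 · RB · max L -1 · min R 0 => -1/2
3 of 14 · RBR · max L -1 · min R -1/2 => -3/4
4 of 14 · RBRB · max L -3/4 · min R -1/2 => -5/8
5 of 14 · RBRBR · max L -3/4 · min R -5/8 => -11/16
6 of 14 · RBRBRR · max L -3/4 · min R -11/16 => -23/32
7 of 14 · RBRBRRB · max L -23/32 · min R -11/16 => -45/64
8 of 14 · RBRBRRBR · max L -23/32 · min R -45/64 => -91/128
9 of 14 · RBRBRRBRR · max L -23/32 · min R -91/128 => -183/256
10 of 14 · RBRBRRBRRR · max L -23/32 · min R -183/256 => -367/512
11 of 14 · RBRBRRBRRRB · max L -367/512 · min R -183/256 => -733/1024
12 of 14 · RBRBRRBRRRBR · max L -367/512 · min R -733/1024 => -1467/2048
13 of 14 · RBRBRRBRRRBRB · max L -1467/2048 · min R -733/1024 => -2933/4096
14 of 14 · RBRBRRBRRRBRBB · max L -2933/4096 · min R -733/1024 => -5865/8192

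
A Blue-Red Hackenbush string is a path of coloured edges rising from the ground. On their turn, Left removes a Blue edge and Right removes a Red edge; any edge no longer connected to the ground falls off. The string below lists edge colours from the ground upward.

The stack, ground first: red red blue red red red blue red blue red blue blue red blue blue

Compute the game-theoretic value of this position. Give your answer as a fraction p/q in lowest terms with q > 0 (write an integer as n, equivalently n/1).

-15689/8192

Prefix values for red red blue red red red blue red blue red blue blue red blue blue via {L|R} + simplicity:
edge 1 of 15 (red): { · | 0 } -> -1
edge 2 of 15 (red): { · | -1 0 } -> -2
edge 3 of 15 (blue): { -2 | -1 0 } -> -3/2
edge 4 of 15 (red): { -2 | -3/2 -1 0 } -> -7/4
edge 5 of 15 (red): { -2 | -7/4 -3/2 -1 0 } -> -15/8
edge 6 of 15 (red): { -2 | -15/8 -7/4 -3/2 -1 0 } -> -31/16
edge 7 of 15 (blue): { -2 -31/16 | -15/8 -7/4 -3/2 -1 0 } -> -61/32
edge 8 of 15 (red): { -2 -31/16 | -61/32 -15/8 -7/4 -3/2 -1 0 } -> -123/64
edge 9 of 15 (blue): { -2 -31/16 -123/64 | -61/32 -15/8 -7/4 -3/2 -1 0 } -> -245/128
edge 10 of 15 (red): { -2 -31/16 -123/64 | -245/128 -61/32 -15/8 -7/4 -3/2 -1 0 } -> -491/256
edge 11 of 15 (blue): { -2 -31/16 -123/64 -491/256 | -245/128 -61/32 -15/8 -7/4 -3/2 -1 0 } -> -981/512
edge 12 of 15 (blue): { -2 -31/16 -123/64 -491/256 -981/512 | -245/128 -61/32 -15/8 -7/4 -3/2 -1 0 } -> -1961/1024
edge 13 of 15 (red): { -2 -31/16 -123/64 -491/256 -981/512 | -1961/1024 -245/128 -61/32 -15/8 -7/4 -3/2 -1 0 } -> -3923/2048
edge 14 of 15 (blue): { -2 -31/16 -123/64 -491/256 -981/512 -3923/2048 | -1961/1024 -245/128 -61/32 -15/8 -7/4 -3/2 -1 0 } -> -7845/4096
edge 15 of 15 (blue): { -2 -31/16 -123/64 -491/256 -981/512 -3923/2048 -7845/4096 | -1961/1024 -245/128 -61/32 -15/8 -7/4 -3/2 -1 0 } -> -15689/8192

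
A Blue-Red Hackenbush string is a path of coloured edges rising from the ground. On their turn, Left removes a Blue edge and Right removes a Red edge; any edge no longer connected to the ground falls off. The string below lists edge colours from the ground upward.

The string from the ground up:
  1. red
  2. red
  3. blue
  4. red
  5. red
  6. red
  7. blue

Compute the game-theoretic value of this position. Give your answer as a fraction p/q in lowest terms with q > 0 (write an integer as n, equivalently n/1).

edge 1 of 7 (red): {  | 0 } => -1
edge 2 of 7 (red): {  | -1; 0 } => -2
edge 3 of 7 (blue): { -2 | -1; 0 } => -3/2
edge 4 of 7 (red): { -2 | -3/2; -1; 0 } => -7/4
edge 5 of 7 (red): { -2 | -7/4; -3/2; -1; 0 } => -15/8
edge 6 of 7 (red): { -2 | -15/8; -7/4; -3/2; -1; 0 } => -31/16
edge 7 of 7 (blue): { -2; -31/16 | -15/8; -7/4; -3/2; -1; 0 } => -61/32

-61/32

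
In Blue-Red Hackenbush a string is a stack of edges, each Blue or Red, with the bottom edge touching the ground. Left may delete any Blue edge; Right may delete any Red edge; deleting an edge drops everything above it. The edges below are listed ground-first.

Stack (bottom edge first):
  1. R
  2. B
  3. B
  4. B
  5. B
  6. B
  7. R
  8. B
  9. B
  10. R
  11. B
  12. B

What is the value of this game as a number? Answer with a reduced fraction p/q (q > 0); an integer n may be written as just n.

-73/2048

Build g(s[:k]) for k = 1..12, string s = R B B B B B R B B R B B.
edge 1 of 12 (R): { ∅ | 0 } -> -1
edge 2 of 12 (B): { -1 | 0 } -> -1/2
edge 3 of 12 (B): { -1; -1/2 | 0 } -> -1/4
edge 4 of 12 (B): { -1; -1/2; -1/4 | 0 } -> -1/8
edge 5 of 12 (B): { -1; -1/2; -1/4; -1/8 | 0 } -> -1/16
edge 6 of 12 (B): { -1; -1/2; -1/4; -1/8; -1/16 | 0 } -> -1/32
edge 7 of 12 (R): { -1; -1/2; -1/4; -1/8; -1/16 | -1/32; 0 } -> -3/64
edge 8 of 12 (B): { -1; -1/2; -1/4; -1/8; -1/16; -3/64 | -1/32; 0 } -> -5/128
edge 9 of 12 (B): { -1; -1/2; -1/4; -1/8; -1/16; -3/64; -5/128 | -1/32; 0 } -> -9/256
edge 10 of 12 (R): { -1; -1/2; -1/4; -1/8; -1/16; -3/64; -5/128 | -9/256; -1/32; 0 } -> -19/512
edge 11 of 12 (B): { -1; -1/2; -1/4; -1/8; -1/16; -3/64; -5/128; -19/512 | -9/256; -1/32; 0 } -> -37/1024
edge 12 of 12 (B): { -1; -1/2; -1/4; -1/8; -1/16; -3/64; -5/128; -19/512; -37/1024 | -9/256; -1/32; 0 } -> -73/2048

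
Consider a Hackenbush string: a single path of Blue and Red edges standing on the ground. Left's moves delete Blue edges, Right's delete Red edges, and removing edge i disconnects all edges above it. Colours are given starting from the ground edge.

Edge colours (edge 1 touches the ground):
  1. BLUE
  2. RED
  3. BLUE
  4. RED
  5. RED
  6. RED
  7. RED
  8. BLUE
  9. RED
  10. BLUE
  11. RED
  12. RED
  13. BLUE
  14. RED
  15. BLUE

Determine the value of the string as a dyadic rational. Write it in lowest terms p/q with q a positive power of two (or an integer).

B: Left { 0 }, Right { · } => simplest 1
BR: Left { 0 }, Right { 1 } => simplest 1/2
BRB: Left { 0,1/2 }, Right { 1 } => simplest 3/4
BRBR: Left { 0,1/2 }, Right { 3/4,1 } => simplest 5/8
BRBRR: Left { 0,1/2 }, Right { 5/8,3/4,1 } => simplest 9/16
BRBRRR: Left { 0,1/2 }, Right { 9/16,5/8,3/4,1 } => simplest 17/32
BRBRRRR: Left { 0,1/2 }, Right { 17/32,9/16,5/8,3/4,1 } => simplest 33/64
BRBRRRRB: Left { 0,1/2,33/64 }, Right { 17/32,9/16,5/8,3/4,1 } => simplest 67/128
BRBRRRRBR: Left { 0,1/2,33/64 }, Right { 67/128,17/32,9/16,5/8,3/4,1 } => simplest 133/256
BRBRRRRBRB: Left { 0,1/2,33/64,133/256 }, Right { 67/128,17/32,9/16,5/8,3/4,1 } => simplest 267/512
BRBRRRRBRBR: Left { 0,1/2,33/64,133/256 }, Right { 267/512,67/128,17/32,9/16,5/8,3/4,1 } => simplest 533/1024
BRBRRRRBRBRR: Left { 0,1/2,33/64,133/256 }, Right { 533/1024,267/512,67/128,17/32,9/16,5/8,3/4,1 } => simplest 1065/2048
BRBRRRRBRBRRB: Left { 0,1/2,33/64,133/256,1065/2048 }, Right { 533/1024,267/512,67/128,17/32,9/16,5/8,3/4,1 } => simplest 2131/4096
BRBRRRRBRBRRBR: Left { 0,1/2,33/64,133/256,1065/2048 }, Right { 2131/4096,533/1024,267/512,67/128,17/32,9/16,5/8,3/4,1 } => simplest 4261/8192
BRBRRRRBRBRRBRB: Left { 0,1/2,33/64,133/256,1065/2048,4261/8192 }, Right { 2131/4096,533/1024,267/512,67/128,17/32,9/16,5/8,3/4,1 } => simplest 8523/16384

8523/16384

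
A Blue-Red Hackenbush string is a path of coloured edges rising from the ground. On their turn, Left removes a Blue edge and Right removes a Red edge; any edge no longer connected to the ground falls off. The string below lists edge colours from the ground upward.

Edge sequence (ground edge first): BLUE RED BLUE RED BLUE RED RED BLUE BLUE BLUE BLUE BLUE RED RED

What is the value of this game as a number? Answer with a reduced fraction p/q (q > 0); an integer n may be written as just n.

v(B) = { 0 | · } → 1
v(BR) = { 0 | 1 } → 1/2
v(BRB) = { 0; 1/2 | 1 } → 3/4
v(BRBR) = { 0; 1/2 | 3/4; 1 } → 5/8
v(BRBRB) = { 0; 1/2; 5/8 | 3/4; 1 } → 11/16
v(BRBRBR) = { 0; 1/2; 5/8 | 11/16; 3/4; 1 } → 21/32
v(BRBRBRR) = { 0; 1/2; 5/8 | 21/32; 11/16; 3/4; 1 } → 41/64
v(BRBRBRRB) = { 0; 1/2; 5/8; 41/64 | 21/32; 11/16; 3/4; 1 } → 83/128
v(BRBRBRRBB) = { 0; 1/2; 5/8; 41/64; 83/128 | 21/32; 11/16; 3/4; 1 } → 167/256
v(BRBRBRRBBB) = { 0; 1/2; 5/8; 41/64; 83/128; 167/256 | 21/32; 11/16; 3/4; 1 } → 335/512
v(BRBRBRRBBBB) = { 0; 1/2; 5/8; 41/64; 83/128; 167/256; 335/512 | 21/32; 11/16; 3/4; 1 } → 671/1024
v(BRBRBRRBBBBB) = { 0; 1/2; 5/8; 41/64; 83/128; 167/256; 335/512; 671/1024 | 21/32; 11/16; 3/4; 1 } → 1343/2048
v(BRBRBRRBBBBBR) = { 0; 1/2; 5/8; 41/64; 83/128; 167/256; 335/512; 671/1024 | 1343/2048; 21/32; 11/16; 3/4; 1 } → 2685/4096
v(BRBRBRRBBBBBRR) = { 0; 1/2; 5/8; 41/64; 83/128; 167/256; 335/512; 671/1024 | 2685/4096; 1343/2048; 21/32; 11/16; 3/4; 1 } → 5369/8192

5369/8192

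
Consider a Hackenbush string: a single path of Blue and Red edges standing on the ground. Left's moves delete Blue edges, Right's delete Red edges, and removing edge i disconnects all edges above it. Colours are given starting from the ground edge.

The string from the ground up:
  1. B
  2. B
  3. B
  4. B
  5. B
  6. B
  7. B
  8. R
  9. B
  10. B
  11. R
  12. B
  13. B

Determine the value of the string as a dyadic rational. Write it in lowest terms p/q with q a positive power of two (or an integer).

439/64

B: Left { 0 }, Right { (no moves) } gives simplest 1
BB: Left { 0 1 }, Right { (no moves) } gives simplest 2
BBB: Left { 0 1 2 }, Right { (no moves) } gives simplest 3
BBBB: Left { 0 1 2 3 }, Right { (no moves) } gives simplest 4
BBBBB: Left { 0 1 2 3 4 }, Right { (no moves) } gives simplest 5
BBBBBB: Left { 0 1 2 3 4 5 }, Right { (no moves) } gives simplest 6
BBBBBBB: Left { 0 1 2 3 4 5 6 }, Right { (no moves) } gives simplest 7
BBBBBBBR: Left { 0 1 2 3 4 5 6 }, Right { 7 } gives simplest 13/2
BBBBBBBRB: Left { 0 1 2 3 4 5 6 13/2 }, Right { 7 } gives simplest 27/4
BBBBBBBRBB: Left { 0 1 2 3 4 5 6 13/2 27/4 }, Right { 7 } gives simplest 55/8
BBBBBBBRBBR: Left { 0 1 2 3 4 5 6 13/2 27/4 }, Right { 55/8 7 } gives simplest 109/16
BBBBBBBRBBRB: Left { 0 1 2 3 4 5 6 13/2 27/4 109/16 }, Right { 55/8 7 } gives simplest 219/32
BBBBBBBRBBRBB: Left { 0 1 2 3 4 5 6 13/2 27/4 109/16 219/32 }, Right { 55/8 7 } gives simplest 439/64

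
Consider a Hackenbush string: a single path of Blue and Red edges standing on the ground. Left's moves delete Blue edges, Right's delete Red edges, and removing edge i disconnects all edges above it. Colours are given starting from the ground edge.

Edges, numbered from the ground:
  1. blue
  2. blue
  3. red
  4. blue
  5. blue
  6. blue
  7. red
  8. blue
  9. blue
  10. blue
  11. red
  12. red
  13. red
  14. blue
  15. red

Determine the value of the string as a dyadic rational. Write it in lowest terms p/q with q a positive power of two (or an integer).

Build G(s[:k]) for k = 1..15, string s = blue blue red blue blue blue red blue blue blue red red red blue red.
G(b) = { 0 | — } = 1
G(bb) = { 0; 1 | — } = 2
G(bbr) = { 0; 1 | 2 } = 3/2
G(bbrb) = { 0; 1; 3/2 | 2 } = 7/4
G(bbrbb) = { 0; 1; 3/2; 7/4 | 2 } = 15/8
G(bbrbbb) = { 0; 1; 3/2; 7/4; 15/8 | 2 } = 31/16
G(bbrbbbr) = { 0; 1; 3/2; 7/4; 15/8 | 31/16; 2 } = 61/32
G(bbrbbbrb) = { 0; 1; 3/2; 7/4; 15/8; 61/32 | 31/16; 2 } = 123/64
G(bbrbbbrbb) = { 0; 1; 3/2; 7/4; 15/8; 61/32; 123/64 | 31/16; 2 } = 247/128
G(bbrbbbrbbb) = { 0; 1; 3/2; 7/4; 15/8; 61/32; 123/64; 247/128 | 31/16; 2 } = 495/256
G(bbrbbbrbbbr) = { 0; 1; 3/2; 7/4; 15/8; 61/32; 123/64; 247/128 | 495/256; 31/16; 2 } = 989/512
G(bbrbbbrbbbrr) = { 0; 1; 3/2; 7/4; 15/8; 61/32; 123/64; 247/128 | 989/512; 495/256; 31/16; 2 } = 1977/1024
G(bbrbbbrbbbrrr) = { 0; 1; 3/2; 7/4; 15/8; 61/32; 123/64; 247/128 | 1977/1024; 989/512; 495/256; 31/16; 2 } = 3953/2048
G(bbrbbbrbbbrrrb) = { 0; 1; 3/2; 7/4; 15/8; 61/32; 123/64; 247/128; 3953/2048 | 1977/1024; 989/512; 495/256; 31/16; 2 } = 7907/4096
G(bbrbbbrbbbrrrbr) = { 0; 1; 3/2; 7/4; 15/8; 61/32; 123/64; 247/128; 3953/2048 | 7907/4096; 1977/1024; 989/512; 495/256; 31/16; 2 } = 15813/8192

15813/8192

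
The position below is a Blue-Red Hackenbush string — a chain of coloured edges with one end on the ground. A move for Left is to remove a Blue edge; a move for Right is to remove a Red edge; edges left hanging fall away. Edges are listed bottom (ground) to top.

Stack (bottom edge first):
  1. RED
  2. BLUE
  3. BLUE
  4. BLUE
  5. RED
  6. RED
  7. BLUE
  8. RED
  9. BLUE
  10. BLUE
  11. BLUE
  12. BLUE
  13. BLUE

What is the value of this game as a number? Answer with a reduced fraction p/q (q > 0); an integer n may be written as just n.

-833/4096

R: Left { — }, Right { 0 } ⇒ simplest -1
RB: Left { -1 }, Right { 0 } ⇒ simplest -1/2
RBB: Left { -1 -1/2 }, Right { 0 } ⇒ simplest -1/4
RBBB: Left { -1 -1/2 -1/4 }, Right { 0 } ⇒ simplest -1/8
RBBBR: Left { -1 -1/2 -1/4 }, Right { -1/8 0 } ⇒ simplest -3/16
RBBBRR: Left { -1 -1/2 -1/4 }, Right { -3/16 -1/8 0 } ⇒ simplest -7/32
RBBBRRB: Left { -1 -1/2 -1/4 -7/32 }, Right { -3/16 -1/8 0 } ⇒ simplest -13/64
RBBBRRBR: Left { -1 -1/2 -1/4 -7/32 }, Right { -13/64 -3/16 -1/8 0 } ⇒ simplest -27/128
RBBBRRBRB: Left { -1 -1/2 -1/4 -7/32 -27/128 }, Right { -13/64 -3/16 -1/8 0 } ⇒ simplest -53/256
RBBBRRBRBB: Left { -1 -1/2 -1/4 -7/32 -27/128 -53/256 }, Right { -13/64 -3/16 -1/8 0 } ⇒ simplest -105/512
RBBBRRBRBBB: Left { -1 -1/2 -1/4 -7/32 -27/128 -53/256 -105/512 }, Right { -13/64 -3/16 -1/8 0 } ⇒ simplest -209/1024
RBBBRRBRBBBB: Left { -1 -1/2 -1/4 -7/32 -27/128 -53/256 -105/512 -209/1024 }, Right { -13/64 -3/16 -1/8 0 } ⇒ simplest -417/2048
RBBBRRBRBBBBB: Left { -1 -1/2 -1/4 -7/32 -27/128 -53/256 -105/512 -209/1024 -417/2048 }, Right { -13/64 -3/16 -1/8 0 } ⇒ simplest -833/4096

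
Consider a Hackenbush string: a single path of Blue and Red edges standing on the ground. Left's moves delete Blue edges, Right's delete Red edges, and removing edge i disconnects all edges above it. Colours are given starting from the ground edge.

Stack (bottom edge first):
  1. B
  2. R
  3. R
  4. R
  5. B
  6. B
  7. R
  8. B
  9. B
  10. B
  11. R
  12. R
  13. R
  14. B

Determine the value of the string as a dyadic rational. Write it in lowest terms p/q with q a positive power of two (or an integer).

Prefix values for B R R R B B R B B B R R R B via {L|R} + simplicity:
1 of 14 · B · max L 0 · min R +∞ -> 1
2 of 14 · BR · max L 0 · min R 1 -> 1/2
3 of 14 · BRR · max L 0 · min R 1/2 -> 1/4
4 of 14 · BRRR · max L 0 · min R 1/4 -> 1/8
5 of 14 · BRRRB · max L 1/8 · min R 1/4 -> 3/16
6 of 14 · BRRRBB · max L 3/16 · min R 1/4 -> 7/32
7 of 14 · BRRRBBR · max L 3/16 · min R 7/32 -> 13/64
8 of 14 · BRRRBBRB · max L 13/64 · min R 7/32 -> 27/128
9 of 14 · BRRRBBRBB · max L 27/128 · min R 7/32 -> 55/256
10 of 14 · BRRRBBRBBB · max L 55/256 · min R 7/32 -> 111/512
11 of 14 · BRRRBBRBBBR · max L 55/256 · min R 111/512 -> 221/1024
12 of 14 · BRRRBBRBBBRR · max L 55/256 · min R 221/1024 -> 441/2048
13 of 14 · BRRRBBRBBBRRR · max L 55/256 · min R 441/2048 -> 881/4096
14 of 14 · BRRRBBRBBBRRRB · max L 881/4096 · min R 441/2048 -> 1763/8192

1763/8192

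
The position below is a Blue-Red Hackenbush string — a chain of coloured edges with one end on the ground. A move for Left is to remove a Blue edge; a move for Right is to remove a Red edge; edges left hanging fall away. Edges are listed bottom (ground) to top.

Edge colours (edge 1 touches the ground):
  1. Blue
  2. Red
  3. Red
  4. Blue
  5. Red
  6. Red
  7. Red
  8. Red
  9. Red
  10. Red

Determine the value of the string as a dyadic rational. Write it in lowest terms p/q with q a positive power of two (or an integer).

Build g(s[:k]) for k = 1..10, string s = Blue Red Red Blue Red Red Red Red Red Red.
step 1: add Blue to get B; options L={ 0 } R={  } → 1
step 2: add Red to get BR; options L={ 0 } R={ 1 } → 1/2
step 3: add Red to get BRR; options L={ 0 } R={ 1/2 1 } → 1/4
step 4: add Blue to get BRRB; options L={ 0 1/4 } R={ 1/2 1 } → 3/8
step 5: add Red to get BRRBR; options L={ 0 1/4 } R={ 3/8 1/2 1 } → 5/16
step 6: add Red to get BRRBRR; options L={ 0 1/4 } R={ 5/16 3/8 1/2 1 } → 9/32
step 7: add Red to get BRRBRRR; options L={ 0 1/4 } R={ 9/32 5/16 3/8 1/2 1 } → 17/64
step 8: add Red to get BRRBRRRR; options L={ 0 1/4 } R={ 17/64 9/32 5/16 3/8 1/2 1 } → 33/128
step 9: add Red to get BRRBRRRRR; options L={ 0 1/4 } R={ 33/128 17/64 9/32 5/16 3/8 1/2 1 } → 65/256
step 10: add Red to get BRRBRRRRRR; options L={ 0 1/4 } R={ 65/256 33/128 17/64 9/32 5/16 3/8 1/2 1 } → 129/512

129/512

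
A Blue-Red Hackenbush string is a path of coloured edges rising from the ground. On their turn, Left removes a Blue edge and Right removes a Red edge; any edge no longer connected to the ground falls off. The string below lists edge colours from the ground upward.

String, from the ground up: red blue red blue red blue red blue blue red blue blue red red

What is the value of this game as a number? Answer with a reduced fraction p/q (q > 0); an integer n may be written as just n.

-5415/8192

r: Left { — }, Right { 0 } -> simplest -1
rb: Left { -1 }, Right { 0 } -> simplest -1/2
rbr: Left { -1 }, Right { -1/2 0 } -> simplest -3/4
rbrb: Left { -1 -3/4 }, Right { -1/2 0 } -> simplest -5/8
rbrbr: Left { -1 -3/4 }, Right { -5/8 -1/2 0 } -> simplest -11/16
rbrbrb: Left { -1 -3/4 -11/16 }, Right { -5/8 -1/2 0 } -> simplest -21/32
rbrbrbr: Left { -1 -3/4 -11/16 }, Right { -21/32 -5/8 -1/2 0 } -> simplest -43/64
rbrbrbrb: Left { -1 -3/4 -11/16 -43/64 }, Right { -21/32 -5/8 -1/2 0 } -> simplest -85/128
rbrbrbrbb: Left { -1 -3/4 -11/16 -43/64 -85/128 }, Right { -21/32 -5/8 -1/2 0 } -> simplest -169/256
rbrbrbrbbr: Left { -1 -3/4 -11/16 -43/64 -85/128 }, Right { -169/256 -21/32 -5/8 -1/2 0 } -> simplest -339/512
rbrbrbrbbrb: Left { -1 -3/4 -11/16 -43/64 -85/128 -339/512 }, Right { -169/256 -21/32 -5/8 -1/2 0 } -> simplest -677/1024
rbrbrbrbbrbb: Left { -1 -3/4 -11/16 -43/64 -85/128 -339/512 -677/1024 }, Right { -169/256 -21/32 -5/8 -1/2 0 } -> simplest -1353/2048
rbrbrbrbbrbbr: Left { -1 -3/4 -11/16 -43/64 -85/128 -339/512 -677/1024 }, Right { -1353/2048 -169/256 -21/32 -5/8 -1/2 0 } -> simplest -2707/4096
rbrbrbrbbrbbrr: Left { -1 -3/4 -11/16 -43/64 -85/128 -339/512 -677/1024 }, Right { -2707/4096 -1353/2048 -169/256 -21/32 -5/8 -1/2 0 } -> simplest -5415/8192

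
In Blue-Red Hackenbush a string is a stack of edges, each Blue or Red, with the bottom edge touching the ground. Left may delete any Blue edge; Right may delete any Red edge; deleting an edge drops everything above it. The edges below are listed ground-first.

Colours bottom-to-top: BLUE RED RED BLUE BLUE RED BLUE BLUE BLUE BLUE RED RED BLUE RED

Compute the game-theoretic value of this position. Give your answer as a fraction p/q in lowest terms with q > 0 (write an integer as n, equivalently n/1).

Build value(s[:k]) for k = 1..14, string s = BLUE RED RED BLUE BLUE RED BLUE BLUE BLUE BLUE RED RED BLUE RED.
step 1: add BLUE to get B; options L={ 0 } R={ — } = 1
step 2: add RED to get BR; options L={ 0 } R={ 1 } = 1/2
step 3: add RED to get BRR; options L={ 0 } R={ 1/2 1 } = 1/4
step 4: add BLUE to get BRRB; options L={ 0 1/4 } R={ 1/2 1 } = 3/8
step 5: add BLUE to get BRRBB; options L={ 0 1/4 3/8 } R={ 1/2 1 } = 7/16
step 6: add RED to get BRRBBR; options L={ 0 1/4 3/8 } R={ 7/16 1/2 1 } = 13/32
step 7: add BLUE to get BRRBBRB; options L={ 0 1/4 3/8 13/32 } R={ 7/16 1/2 1 } = 27/64
step 8: add BLUE to get BRRBBRBB; options L={ 0 1/4 3/8 13/32 27/64 } R={ 7/16 1/2 1 } = 55/128
step 9: add BLUE to get BRRBBRBBB; options L={ 0 1/4 3/8 13/32 27/64 55/128 } R={ 7/16 1/2 1 } = 111/256
step 10: add BLUE to get BRRBBRBBBB; options L={ 0 1/4 3/8 13/32 27/64 55/128 111/256 } R={ 7/16 1/2 1 } = 223/512
step 11: add RED to get BRRBBRBBBBR; options L={ 0 1/4 3/8 13/32 27/64 55/128 111/256 } R={ 223/512 7/16 1/2 1 } = 445/1024
step 12: add RED to get BRRBBRBBBBRR; options L={ 0 1/4 3/8 13/32 27/64 55/128 111/256 } R={ 445/1024 223/512 7/16 1/2 1 } = 889/2048
step 13: add BLUE to get BRRBBRBBBBRRB; options L={ 0 1/4 3/8 13/32 27/64 55/128 111/256 889/2048 } R={ 445/1024 223/512 7/16 1/2 1 } = 1779/4096
step 14: add RED to get BRRBBRBBBBRRBR; options L={ 0 1/4 3/8 13/32 27/64 55/128 111/256 889/2048 } R={ 1779/4096 445/1024 223/512 7/16 1/2 1 } = 3557/8192

3557/8192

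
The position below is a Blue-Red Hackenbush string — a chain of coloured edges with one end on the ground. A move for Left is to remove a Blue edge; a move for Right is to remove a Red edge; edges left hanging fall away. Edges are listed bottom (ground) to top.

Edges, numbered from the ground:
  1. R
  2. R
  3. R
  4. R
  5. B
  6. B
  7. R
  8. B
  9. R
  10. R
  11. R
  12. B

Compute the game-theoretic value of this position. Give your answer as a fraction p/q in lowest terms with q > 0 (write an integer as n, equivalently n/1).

Build val(s[:k]) for k = 1..12, string s = R R R R B B R B R R R B.
edge 1 of 12 (R): { (no moves) | 0 } = -1
edge 2 of 12 (R): { (no moves) | -1 0 } = -2
edge 3 of 12 (R): { (no moves) | -2 -1 0 } = -3
edge 4 of 12 (R): { (no moves) | -3 -2 -1 0 } = -4
edge 5 of 12 (B): { -4 | -3 -2 -1 0 } = -7/2
edge 6 of 12 (B): { -4 -7/2 | -3 -2 -1 0 } = -13/4
edge 7 of 12 (R): { -4 -7/2 | -13/4 -3 -2 -1 0 } = -27/8
edge 8 of 12 (B): { -4 -7/2 -27/8 | -13/4 -3 -2 -1 0 } = -53/16
edge 9 of 12 (R): { -4 -7/2 -27/8 | -53/16 -13/4 -3 -2 -1 0 } = -107/32
edge 10 of 12 (R): { -4 -7/2 -27/8 | -107/32 -53/16 -13/4 -3 -2 -1 0 } = -215/64
edge 11 of 12 (R): { -4 -7/2 -27/8 | -215/64 -107/32 -53/16 -13/4 -3 -2 -1 0 } = -431/128
edge 12 of 12 (B): { -4 -7/2 -27/8 -431/128 | -215/64 -107/32 -53/16 -13/4 -3 -2 -1 0 } = -861/256

-861/256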